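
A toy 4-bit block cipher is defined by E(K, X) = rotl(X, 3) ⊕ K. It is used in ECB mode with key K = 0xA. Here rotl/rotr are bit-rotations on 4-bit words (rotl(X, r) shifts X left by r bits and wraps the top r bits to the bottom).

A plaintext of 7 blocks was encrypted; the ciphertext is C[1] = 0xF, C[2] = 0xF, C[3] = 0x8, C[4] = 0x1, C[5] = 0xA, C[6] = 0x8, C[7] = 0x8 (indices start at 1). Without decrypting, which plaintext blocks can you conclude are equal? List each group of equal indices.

P[1] = P[2]; P[3] = P[6] = P[7]

ECB encrypts each block independently with the same key, so equal ciphertext blocks imply equal plaintext blocks.
C[1] = C[2] = 0xF, so P[1] = P[2].
C[3] = C[6] = C[7] = 0x8, so P[3] = P[6] = P[7].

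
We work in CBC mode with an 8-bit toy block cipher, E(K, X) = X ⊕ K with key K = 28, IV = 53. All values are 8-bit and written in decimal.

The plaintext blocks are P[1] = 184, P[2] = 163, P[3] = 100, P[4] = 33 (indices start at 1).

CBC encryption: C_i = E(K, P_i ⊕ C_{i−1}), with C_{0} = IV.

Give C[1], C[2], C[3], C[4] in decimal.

C[1] = 145, C[2] = 46, C[3] = 86, C[4] = 107

C[1]: P[1] ⊕ 53 = 141; E(K, 141) = 145.
C[2]: P[2] ⊕ 145 = 50; E(K, 50) = 46.
C[3]: P[3] ⊕ 46 = 74; E(K, 74) = 86.
C[4]: P[4] ⊕ 86 = 119; E(K, 119) = 107.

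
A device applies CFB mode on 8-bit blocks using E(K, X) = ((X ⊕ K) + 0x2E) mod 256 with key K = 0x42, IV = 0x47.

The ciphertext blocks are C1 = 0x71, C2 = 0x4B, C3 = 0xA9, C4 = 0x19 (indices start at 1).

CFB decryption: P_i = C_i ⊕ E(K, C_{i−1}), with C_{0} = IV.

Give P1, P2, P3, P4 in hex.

P1 = 0x42, P2 = 0x2A, P3 = 0x9E, P4 = 0x00

P1: E(K, 0x47) = 0x33; 0x71 ⊕ 0x33 = 0x42.
P2: E(K, 0x71) = 0x61; 0x4B ⊕ 0x61 = 0x2A.
P3: E(K, 0x4B) = 0x37; 0xA9 ⊕ 0x37 = 0x9E.
P4: E(K, 0xA9) = 0x19; 0x19 ⊕ 0x19 = 0x00.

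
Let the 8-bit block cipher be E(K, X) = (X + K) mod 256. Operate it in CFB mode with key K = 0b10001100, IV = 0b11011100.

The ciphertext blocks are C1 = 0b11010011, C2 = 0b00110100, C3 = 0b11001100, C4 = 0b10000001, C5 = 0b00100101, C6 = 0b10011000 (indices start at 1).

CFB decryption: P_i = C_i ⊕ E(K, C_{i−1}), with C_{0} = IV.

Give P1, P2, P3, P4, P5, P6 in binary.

P1: E(K, 0b11011100) = 0b01101000; 0b11010011 ⊕ 0b01101000 = 0b10111011.
P2: E(K, 0b11010011) = 0b01011111; 0b00110100 ⊕ 0b01011111 = 0b01101011.
P3: E(K, 0b00110100) = 0b11000000; 0b11001100 ⊕ 0b11000000 = 0b00001100.
P4: E(K, 0b11001100) = 0b01011000; 0b10000001 ⊕ 0b01011000 = 0b11011001.
P5: E(K, 0b10000001) = 0b00001101; 0b00100101 ⊕ 0b00001101 = 0b00101000.
P6: E(K, 0b00100101) = 0b10110001; 0b10011000 ⊕ 0b10110001 = 0b00101001.

P1 = 0b10111011, P2 = 0b01101011, P3 = 0b00001100, P4 = 0b11011001, P5 = 0b00101000, P6 = 0b00101001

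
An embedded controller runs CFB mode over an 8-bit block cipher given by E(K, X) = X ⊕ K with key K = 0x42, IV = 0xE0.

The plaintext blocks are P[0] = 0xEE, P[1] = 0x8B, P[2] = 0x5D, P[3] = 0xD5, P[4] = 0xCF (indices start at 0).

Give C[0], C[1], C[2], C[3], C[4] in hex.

C[0] = 0x4C, C[1] = 0x85, C[2] = 0x9A, C[3] = 0x0D, C[4] = 0x80

CFB encryption: C_i = P_i ⊕ E(K, C_{i−1}), with C_{−1} = IV.
C[0]: E(K, 0xE0) = 0xA2; 0xEE ⊕ 0xA2 = 0x4C.
C[1]: E(K, 0x4C) = 0x0E; 0x8B ⊕ 0x0E = 0x85.
C[2]: E(K, 0x85) = 0xC7; 0x5D ⊕ 0xC7 = 0x9A.
C[3]: E(K, 0x9A) = 0xD8; 0xD5 ⊕ 0xD8 = 0x0D.
C[4]: E(K, 0x0D) = 0x4F; 0xCF ⊕ 0x4F = 0x80.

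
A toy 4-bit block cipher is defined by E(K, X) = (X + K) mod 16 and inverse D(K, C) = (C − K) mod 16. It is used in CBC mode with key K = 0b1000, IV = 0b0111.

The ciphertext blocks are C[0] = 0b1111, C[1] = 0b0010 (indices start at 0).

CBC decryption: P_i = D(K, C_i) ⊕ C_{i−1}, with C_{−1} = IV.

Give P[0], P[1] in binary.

P[0]: D(K, 0b1111) = 0b0111; 0b0111 ⊕ 0b0111 = 0b0000.
P[1]: D(K, 0b0010) = 0b1010; 0b1010 ⊕ 0b1111 = 0b0101.

P[0] = 0b0000, P[1] = 0b0101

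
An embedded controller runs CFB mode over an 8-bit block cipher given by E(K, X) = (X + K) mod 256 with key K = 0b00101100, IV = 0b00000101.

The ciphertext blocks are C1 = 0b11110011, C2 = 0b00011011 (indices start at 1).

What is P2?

CFB decryption: P_i = C_i ⊕ E(K, C_{i−1}), with C_{0} = IV.
P2: E(K, 0b11110011) = 0b00011111; 0b00011011 ⊕ 0b00011111 = 0b00000100.

P2 = 0b00000100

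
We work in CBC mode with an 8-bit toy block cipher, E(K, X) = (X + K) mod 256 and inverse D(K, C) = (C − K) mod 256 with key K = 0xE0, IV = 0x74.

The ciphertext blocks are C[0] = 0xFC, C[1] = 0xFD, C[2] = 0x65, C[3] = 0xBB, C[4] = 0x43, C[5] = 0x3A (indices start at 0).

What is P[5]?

CBC decryption: P_i = D(K, C_i) ⊕ C_{i−1}, with C_{−1} = IV.
P[5]: D(K, 0x3A) = 0x5A; 0x5A ⊕ 0x43 = 0x19.

P[5] = 0x19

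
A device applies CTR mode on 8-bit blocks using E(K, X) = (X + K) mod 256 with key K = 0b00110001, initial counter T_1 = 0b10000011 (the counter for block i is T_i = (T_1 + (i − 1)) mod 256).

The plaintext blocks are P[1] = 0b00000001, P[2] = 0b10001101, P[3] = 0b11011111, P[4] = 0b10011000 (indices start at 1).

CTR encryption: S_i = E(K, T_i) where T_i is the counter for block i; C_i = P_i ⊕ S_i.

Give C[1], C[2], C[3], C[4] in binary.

C[1]: T = 0b10000011, S = E(K, T) = 0b10110100; 0b00000001 ⊕ 0b10110100 = 0b10110101.
C[2]: T = 0b10000100, S = E(K, T) = 0b10110101; 0b10001101 ⊕ 0b10110101 = 0b00111000.
C[3]: T = 0b10000101, S = E(K, T) = 0b10110110; 0b11011111 ⊕ 0b10110110 = 0b01101001.
C[4]: T = 0b10000110, S = E(K, T) = 0b10110111; 0b10011000 ⊕ 0b10110111 = 0b00101111.

C[1] = 0b10110101, C[2] = 0b00111000, C[3] = 0b01101001, C[4] = 0b00101111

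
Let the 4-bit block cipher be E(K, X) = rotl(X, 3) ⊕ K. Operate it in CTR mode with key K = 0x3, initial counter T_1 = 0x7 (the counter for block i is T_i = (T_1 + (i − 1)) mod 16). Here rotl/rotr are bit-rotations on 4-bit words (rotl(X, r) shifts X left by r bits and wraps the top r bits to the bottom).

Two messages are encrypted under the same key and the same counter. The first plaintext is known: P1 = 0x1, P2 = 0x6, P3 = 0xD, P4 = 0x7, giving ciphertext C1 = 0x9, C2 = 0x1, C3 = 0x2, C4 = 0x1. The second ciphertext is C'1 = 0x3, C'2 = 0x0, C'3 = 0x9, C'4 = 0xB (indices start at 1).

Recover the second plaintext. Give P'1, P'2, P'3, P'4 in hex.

P'1 = 0xB, P'2 = 0x7, P'3 = 0x6, P'4 = 0xD

In CTR with a reused counter, both messages share the same keystream S_i, so C_i ⊕ C'_i = P_i ⊕ P'_i and thus P'_i = P_i ⊕ C_i ⊕ C'_i.
P'1: 0x1 ⊕ 0x9 ⊕ 0x3 = 0xB.
P'2: 0x6 ⊕ 0x1 ⊕ 0x0 = 0x7.
P'3: 0xD ⊕ 0x2 ⊕ 0x9 = 0x6.
P'4: 0x7 ⊕ 0x1 ⊕ 0xB = 0xD.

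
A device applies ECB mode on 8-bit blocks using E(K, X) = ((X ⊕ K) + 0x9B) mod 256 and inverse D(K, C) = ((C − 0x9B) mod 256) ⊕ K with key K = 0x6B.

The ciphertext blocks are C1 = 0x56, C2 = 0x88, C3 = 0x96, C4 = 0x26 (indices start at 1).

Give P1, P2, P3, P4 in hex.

ECB decryption: P_i = D(K, C_i).
P1: D(K, 0x56) = 0xD0.
P2: D(K, 0x88) = 0x86.
P3: D(K, 0x96) = 0x90.
P4: D(K, 0x26) = 0xE0.

P1 = 0xD0, P2 = 0x86, P3 = 0x90, P4 = 0xE0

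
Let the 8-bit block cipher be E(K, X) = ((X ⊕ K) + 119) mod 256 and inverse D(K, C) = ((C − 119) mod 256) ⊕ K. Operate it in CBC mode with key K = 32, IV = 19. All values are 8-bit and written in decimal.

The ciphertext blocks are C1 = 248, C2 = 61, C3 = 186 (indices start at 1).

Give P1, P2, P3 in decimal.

CBC decryption: P_i = D(K, C_i) ⊕ C_{i−1}, with C_{0} = IV.
P1: D(K, 248) = 161; 161 ⊕ 19 = 178.
P2: D(K, 61) = 230; 230 ⊕ 248 = 30.
P3: D(K, 186) = 99; 99 ⊕ 61 = 94.

P1 = 178, P2 = 30, P3 = 94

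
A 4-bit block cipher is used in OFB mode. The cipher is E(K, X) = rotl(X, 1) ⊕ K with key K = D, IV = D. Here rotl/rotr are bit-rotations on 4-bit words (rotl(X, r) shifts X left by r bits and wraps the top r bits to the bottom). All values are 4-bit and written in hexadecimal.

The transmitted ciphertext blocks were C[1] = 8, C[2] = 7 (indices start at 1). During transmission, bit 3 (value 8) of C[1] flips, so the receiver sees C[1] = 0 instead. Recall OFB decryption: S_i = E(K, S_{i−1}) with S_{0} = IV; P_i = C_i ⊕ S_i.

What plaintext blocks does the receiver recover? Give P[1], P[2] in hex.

P[1] = 6, P[2] = 6

Only C[1] changed, to 0. In OFB, a change in C_i flips the same bit in P_i only; the keystream is unaffected. Decrypting the received ciphertext:
P[1]: S = E(K, D) = 6; 0 ⊕ 6 = 6.
P[2]: S = E(K, 6) = 1; 7 ⊕ 1 = 6.
Blocks that differ from the original plaintext: P[1].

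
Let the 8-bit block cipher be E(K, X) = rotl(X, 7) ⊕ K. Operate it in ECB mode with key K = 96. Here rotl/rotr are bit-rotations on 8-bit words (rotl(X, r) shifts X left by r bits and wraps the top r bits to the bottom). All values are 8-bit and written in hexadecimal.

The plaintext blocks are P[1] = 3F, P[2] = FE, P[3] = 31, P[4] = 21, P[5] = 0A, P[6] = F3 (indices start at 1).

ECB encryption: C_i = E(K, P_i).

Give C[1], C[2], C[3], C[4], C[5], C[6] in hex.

C[1] = 09, C[2] = E9, C[3] = 0E, C[4] = 06, C[5] = 93, C[6] = 6F

C[1]: E(K, 3F) = 09.
C[2]: E(K, FE) = E9.
C[3]: E(K, 31) = 0E.
C[4]: E(K, 21) = 06.
C[5]: E(K, 0A) = 93.
C[6]: E(K, F3) = 6F.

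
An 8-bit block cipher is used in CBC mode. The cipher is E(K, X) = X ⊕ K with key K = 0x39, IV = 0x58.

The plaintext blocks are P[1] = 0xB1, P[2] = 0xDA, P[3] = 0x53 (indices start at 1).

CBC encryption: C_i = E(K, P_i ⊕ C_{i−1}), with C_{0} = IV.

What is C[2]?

C[2] = 0x33

C[1]: P[1] ⊕ 0x58 = 0xE9; E(K, 0xE9) = 0xD0.
C[2]: P[2] ⊕ 0xD0 = 0x0A; E(K, 0x0A) = 0x33.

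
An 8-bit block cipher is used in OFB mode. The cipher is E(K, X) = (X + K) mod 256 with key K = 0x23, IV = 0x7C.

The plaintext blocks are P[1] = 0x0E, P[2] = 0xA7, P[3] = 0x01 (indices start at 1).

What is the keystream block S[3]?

OFB encryption: S_i = E(K, S_{i−1}) with S_{0} = IV; C_i = P_i ⊕ S_i.
C[1]: S = E(K, 0x7C) = 0x9F; 0x0E ⊕ 0x9F = 0x91.
C[2]: S = E(K, 0x9F) = 0xC2; 0xA7 ⊕ 0xC2 = 0x65.
C[3]: S = E(K, 0xC2) = 0xE5; 0x01 ⊕ 0xE5 = 0xE4.
So S[3] = 0xE5.

0xE5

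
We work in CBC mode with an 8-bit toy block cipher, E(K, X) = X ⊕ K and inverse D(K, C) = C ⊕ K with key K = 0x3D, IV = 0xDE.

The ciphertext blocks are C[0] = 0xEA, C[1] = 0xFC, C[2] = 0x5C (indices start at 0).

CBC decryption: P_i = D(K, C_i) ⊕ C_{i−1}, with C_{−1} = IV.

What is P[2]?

P[2] = 0x9D

P[2]: D(K, 0x5C) = 0x61; 0x61 ⊕ 0xFC = 0x9D.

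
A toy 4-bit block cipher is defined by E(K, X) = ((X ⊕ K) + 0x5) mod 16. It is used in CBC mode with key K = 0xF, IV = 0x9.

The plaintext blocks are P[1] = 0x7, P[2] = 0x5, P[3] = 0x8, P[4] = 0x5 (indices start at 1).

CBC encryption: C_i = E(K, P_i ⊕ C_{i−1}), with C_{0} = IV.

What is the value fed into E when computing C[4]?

0xE

C[1]: P[1] ⊕ 0x9 = 0xE; E(K, 0xE) = 0x6.
C[2]: P[2] ⊕ 0x6 = 0x3; E(K, 0x3) = 0x1.
C[3]: P[3] ⊕ 0x1 = 0x9; E(K, 0x9) = 0xB.
C[4]: P[4] ⊕ 0xB = 0xE; E(K, 0xE) = 0x6.
So the input to E for block [4] is 0xE.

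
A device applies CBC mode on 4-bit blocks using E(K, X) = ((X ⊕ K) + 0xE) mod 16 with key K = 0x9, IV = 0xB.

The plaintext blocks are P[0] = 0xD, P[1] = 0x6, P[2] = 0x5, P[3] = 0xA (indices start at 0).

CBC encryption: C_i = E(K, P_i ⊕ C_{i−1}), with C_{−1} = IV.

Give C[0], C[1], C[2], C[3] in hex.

C[0] = 0xD, C[1] = 0x0, C[2] = 0xA, C[3] = 0x7

C[0]: P[0] ⊕ 0xB = 0x6; E(K, 0x6) = 0xD.
C[1]: P[1] ⊕ 0xD = 0xB; E(K, 0xB) = 0x0.
C[2]: P[2] ⊕ 0x0 = 0x5; E(K, 0x5) = 0xA.
C[3]: P[3] ⊕ 0xA = 0x0; E(K, 0x0) = 0x7.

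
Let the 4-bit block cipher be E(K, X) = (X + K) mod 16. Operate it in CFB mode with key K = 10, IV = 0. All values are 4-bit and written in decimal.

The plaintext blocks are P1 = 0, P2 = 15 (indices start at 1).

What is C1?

CFB encryption: C_i = P_i ⊕ E(K, C_{i−1}), with C_{0} = IV.
C1: E(K, 0) = 10; 0 ⊕ 10 = 10.

C1 = 10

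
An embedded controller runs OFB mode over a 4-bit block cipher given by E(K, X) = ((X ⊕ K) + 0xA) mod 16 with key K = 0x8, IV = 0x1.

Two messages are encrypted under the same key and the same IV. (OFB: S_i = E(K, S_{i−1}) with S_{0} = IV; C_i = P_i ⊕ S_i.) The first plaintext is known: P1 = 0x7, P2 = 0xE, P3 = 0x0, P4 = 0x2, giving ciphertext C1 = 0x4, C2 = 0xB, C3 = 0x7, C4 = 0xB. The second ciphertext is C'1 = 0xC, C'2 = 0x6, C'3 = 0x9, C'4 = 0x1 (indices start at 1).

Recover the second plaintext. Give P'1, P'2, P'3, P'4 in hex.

In OFB with a reused IV, both messages share the same keystream S_i, so C_i ⊕ C'_i = P_i ⊕ P'_i and thus P'_i = P_i ⊕ C_i ⊕ C'_i.
P'1: 0x7 ⊕ 0x4 ⊕ 0xC = 0xF.
P'2: 0xE ⊕ 0xB ⊕ 0x6 = 0x3.
P'3: 0x0 ⊕ 0x7 ⊕ 0x9 = 0xE.
P'4: 0x2 ⊕ 0xB ⊕ 0x1 = 0x8.

P'1 = 0xF, P'2 = 0x3, P'3 = 0xE, P'4 = 0x8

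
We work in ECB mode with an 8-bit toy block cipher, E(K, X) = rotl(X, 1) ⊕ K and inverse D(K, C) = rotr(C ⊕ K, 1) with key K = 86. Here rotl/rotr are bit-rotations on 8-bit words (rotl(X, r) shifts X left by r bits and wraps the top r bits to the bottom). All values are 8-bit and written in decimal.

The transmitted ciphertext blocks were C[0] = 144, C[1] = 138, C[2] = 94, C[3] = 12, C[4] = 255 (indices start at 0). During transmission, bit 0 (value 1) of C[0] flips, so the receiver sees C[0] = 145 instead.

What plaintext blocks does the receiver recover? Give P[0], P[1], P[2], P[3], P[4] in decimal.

P[0] = 227, P[1] = 110, P[2] = 4, P[3] = 45, P[4] = 212

ECB decryption: P_i = D(K, C_i).
Only C[0] changed, to 145. In ECB, a change in C_i affects only P_i. Decrypting the received ciphertext:
P[0]: D(K, 145) = 227.
P[1]: D(K, 138) = 110.
P[2]: D(K, 94) = 4.
P[3]: D(K, 12) = 45.
P[4]: D(K, 255) = 212.
Blocks that differ from the original plaintext: P[0].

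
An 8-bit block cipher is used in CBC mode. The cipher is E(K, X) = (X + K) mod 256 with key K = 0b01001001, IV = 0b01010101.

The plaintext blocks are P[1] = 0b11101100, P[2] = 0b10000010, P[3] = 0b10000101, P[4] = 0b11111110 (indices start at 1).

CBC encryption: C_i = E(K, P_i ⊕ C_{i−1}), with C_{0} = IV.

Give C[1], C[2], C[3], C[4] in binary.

C[1]: P[1] ⊕ 0b01010101 = 0b10111001; E(K, 0b10111001) = 0b00000010.
C[2]: P[2] ⊕ 0b00000010 = 0b10000000; E(K, 0b10000000) = 0b11001001.
C[3]: P[3] ⊕ 0b11001001 = 0b01001100; E(K, 0b01001100) = 0b10010101.
C[4]: P[4] ⊕ 0b10010101 = 0b01101011; E(K, 0b01101011) = 0b10110100.

C[1] = 0b00000010, C[2] = 0b11001001, C[3] = 0b10010101, C[4] = 0b10110100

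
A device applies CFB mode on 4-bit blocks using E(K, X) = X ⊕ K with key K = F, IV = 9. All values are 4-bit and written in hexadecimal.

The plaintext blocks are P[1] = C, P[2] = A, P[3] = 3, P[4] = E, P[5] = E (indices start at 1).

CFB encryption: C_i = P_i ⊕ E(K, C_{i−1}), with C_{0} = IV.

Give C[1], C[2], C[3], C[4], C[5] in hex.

C[1]: E(K, 9) = 6; C ⊕ 6 = A.
C[2]: E(K, A) = 5; A ⊕ 5 = F.
C[3]: E(K, F) = 0; 3 ⊕ 0 = 3.
C[4]: E(K, 3) = C; E ⊕ C = 2.
C[5]: E(K, 2) = D; E ⊕ D = 3.

C[1] = A, C[2] = F, C[3] = 3, C[4] = 2, C[5] = 3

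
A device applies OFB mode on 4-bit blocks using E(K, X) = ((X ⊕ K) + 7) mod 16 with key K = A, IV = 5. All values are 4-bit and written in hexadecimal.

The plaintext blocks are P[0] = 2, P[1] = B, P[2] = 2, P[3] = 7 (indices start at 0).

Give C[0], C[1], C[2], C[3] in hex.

C[0] = 4, C[1] = 8, C[2] = 2, C[3] = 6

OFB encryption: S_i = E(K, S_{i−1}) with S_{−1} = IV; C_i = P_i ⊕ S_i.
C[0]: S = E(K, 5) = 6; 2 ⊕ 6 = 4.
C[1]: S = E(K, 6) = 3; B ⊕ 3 = 8.
C[2]: S = E(K, 3) = 0; 2 ⊕ 0 = 2.
C[3]: S = E(K, 0) = 1; 7 ⊕ 1 = 6.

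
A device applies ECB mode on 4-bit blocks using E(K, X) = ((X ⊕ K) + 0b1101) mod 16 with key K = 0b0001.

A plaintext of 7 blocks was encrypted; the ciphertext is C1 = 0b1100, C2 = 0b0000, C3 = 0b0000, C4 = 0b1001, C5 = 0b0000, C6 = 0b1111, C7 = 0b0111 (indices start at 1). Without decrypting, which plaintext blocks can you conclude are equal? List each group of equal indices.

P2 = P3 = P5

ECB encrypts each block independently with the same key, so equal ciphertext blocks imply equal plaintext blocks.
C2 = C3 = C5 = 0b0000, so P2 = P3 = P5.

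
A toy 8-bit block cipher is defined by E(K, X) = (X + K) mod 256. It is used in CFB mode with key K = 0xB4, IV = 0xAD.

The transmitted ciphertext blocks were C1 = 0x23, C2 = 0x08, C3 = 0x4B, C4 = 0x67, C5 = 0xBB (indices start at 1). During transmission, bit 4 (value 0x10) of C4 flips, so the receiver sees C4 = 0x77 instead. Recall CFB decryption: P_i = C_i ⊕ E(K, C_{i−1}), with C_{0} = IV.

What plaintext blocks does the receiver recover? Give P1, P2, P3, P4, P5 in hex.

Only C4 changed, to 0x77. In CFB, a change in C_i flips the same bit in P_i and garbles P_{i+1}. Decrypting the received ciphertext:
P1: E(K, 0xAD) = 0x61; 0x23 ⊕ 0x61 = 0x42.
P2: E(K, 0x23) = 0xD7; 0x08 ⊕ 0xD7 = 0xDF.
P3: E(K, 0x08) = 0xBC; 0x4B ⊕ 0xBC = 0xF7.
P4: E(K, 0x4B) = 0xFF; 0x77 ⊕ 0xFF = 0x88.
P5: E(K, 0x77) = 0x2B; 0xBB ⊕ 0x2B = 0x90.
Blocks that differ from the original plaintext: P4, P5.

P1 = 0x42, P2 = 0xDF, P3 = 0xF7, P4 = 0x88, P5 = 0x90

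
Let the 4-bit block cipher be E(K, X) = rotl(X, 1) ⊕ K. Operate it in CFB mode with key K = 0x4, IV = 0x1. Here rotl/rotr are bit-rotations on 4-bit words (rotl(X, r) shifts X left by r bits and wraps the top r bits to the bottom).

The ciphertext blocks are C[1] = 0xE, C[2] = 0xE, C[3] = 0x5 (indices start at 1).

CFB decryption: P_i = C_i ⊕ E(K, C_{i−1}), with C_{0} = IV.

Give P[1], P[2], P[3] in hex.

P[1] = 0x8, P[2] = 0x7, P[3] = 0xC

P[1]: E(K, 0x1) = 0x6; 0xE ⊕ 0x6 = 0x8.
P[2]: E(K, 0xE) = 0x9; 0xE ⊕ 0x9 = 0x7.
P[3]: E(K, 0xE) = 0x9; 0x5 ⊕ 0x9 = 0xC.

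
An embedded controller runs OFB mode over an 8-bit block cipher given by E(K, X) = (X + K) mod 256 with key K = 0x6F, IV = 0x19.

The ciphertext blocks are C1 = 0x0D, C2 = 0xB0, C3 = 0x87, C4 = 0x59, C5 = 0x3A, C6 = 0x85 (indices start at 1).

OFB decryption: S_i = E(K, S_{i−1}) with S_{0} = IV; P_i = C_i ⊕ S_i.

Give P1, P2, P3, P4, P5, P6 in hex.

P1 = 0x85, P2 = 0x47, P3 = 0xE1, P4 = 0x8C, P5 = 0x7E, P6 = 0x36

P1: S = E(K, 0x19) = 0x88; 0x0D ⊕ 0x88 = 0x85.
P2: S = E(K, 0x88) = 0xF7; 0xB0 ⊕ 0xF7 = 0x47.
P3: S = E(K, 0xF7) = 0x66; 0x87 ⊕ 0x66 = 0xE1.
P4: S = E(K, 0x66) = 0xD5; 0x59 ⊕ 0xD5 = 0x8C.
P5: S = E(K, 0xD5) = 0x44; 0x3A ⊕ 0x44 = 0x7E.
P6: S = E(K, 0x44) = 0xB3; 0x85 ⊕ 0xB3 = 0x36.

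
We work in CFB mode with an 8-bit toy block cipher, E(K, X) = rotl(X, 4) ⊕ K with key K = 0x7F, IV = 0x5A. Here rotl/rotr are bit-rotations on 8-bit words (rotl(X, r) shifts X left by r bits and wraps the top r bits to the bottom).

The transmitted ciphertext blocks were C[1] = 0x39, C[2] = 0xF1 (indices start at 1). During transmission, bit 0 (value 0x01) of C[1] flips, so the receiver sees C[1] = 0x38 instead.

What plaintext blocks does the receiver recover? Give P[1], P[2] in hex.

CFB decryption: P_i = C_i ⊕ E(K, C_{i−1}), with C_{0} = IV.
Only C[1] changed, to 0x38. In CFB, a change in C_i flips the same bit in P_i and garbles P_{i+1}. Decrypting the received ciphertext:
P[1]: E(K, 0x5A) = 0xDA; 0x38 ⊕ 0xDA = 0xE2.
P[2]: E(K, 0x38) = 0xFC; 0xF1 ⊕ 0xFC = 0x0D.
Blocks that differ from the original plaintext: P[1], P[2].

P[1] = 0xE2, P[2] = 0x0D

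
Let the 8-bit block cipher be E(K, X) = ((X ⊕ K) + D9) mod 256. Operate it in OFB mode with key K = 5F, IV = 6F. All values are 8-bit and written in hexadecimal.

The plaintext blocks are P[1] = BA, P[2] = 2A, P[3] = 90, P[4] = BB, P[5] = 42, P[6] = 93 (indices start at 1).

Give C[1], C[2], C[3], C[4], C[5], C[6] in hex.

OFB encryption: S_i = E(K, S_{i−1}) with S_{0} = IV; C_i = P_i ⊕ S_i.
C[1]: S = E(K, 6F) = 09; BA ⊕ 09 = B3.
C[2]: S = E(K, 09) = 2F; 2A ⊕ 2F = 05.
C[3]: S = E(K, 2F) = 49; 90 ⊕ 49 = D9.
C[4]: S = E(K, 49) = EF; BB ⊕ EF = 54.
C[5]: S = E(K, EF) = 89; 42 ⊕ 89 = CB.
C[6]: S = E(K, 89) = AF; 93 ⊕ AF = 3C.

C[1] = B3, C[2] = 05, C[3] = D9, C[4] = 54, C[5] = CB, C[6] = 3C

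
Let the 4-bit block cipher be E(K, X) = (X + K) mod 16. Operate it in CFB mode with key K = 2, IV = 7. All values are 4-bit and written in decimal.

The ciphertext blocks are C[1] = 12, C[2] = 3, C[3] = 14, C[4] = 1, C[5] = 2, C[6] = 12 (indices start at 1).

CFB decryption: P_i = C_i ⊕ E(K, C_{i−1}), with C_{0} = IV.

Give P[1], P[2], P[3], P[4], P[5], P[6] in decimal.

P[1]: E(K, 7) = 9; 12 ⊕ 9 = 5.
P[2]: E(K, 12) = 14; 3 ⊕ 14 = 13.
P[3]: E(K, 3) = 5; 14 ⊕ 5 = 11.
P[4]: E(K, 14) = 0; 1 ⊕ 0 = 1.
P[5]: E(K, 1) = 3; 2 ⊕ 3 = 1.
P[6]: E(K, 2) = 4; 12 ⊕ 4 = 8.

P[1] = 5, P[2] = 13, P[3] = 11, P[4] = 1, P[5] = 1, P[6] = 8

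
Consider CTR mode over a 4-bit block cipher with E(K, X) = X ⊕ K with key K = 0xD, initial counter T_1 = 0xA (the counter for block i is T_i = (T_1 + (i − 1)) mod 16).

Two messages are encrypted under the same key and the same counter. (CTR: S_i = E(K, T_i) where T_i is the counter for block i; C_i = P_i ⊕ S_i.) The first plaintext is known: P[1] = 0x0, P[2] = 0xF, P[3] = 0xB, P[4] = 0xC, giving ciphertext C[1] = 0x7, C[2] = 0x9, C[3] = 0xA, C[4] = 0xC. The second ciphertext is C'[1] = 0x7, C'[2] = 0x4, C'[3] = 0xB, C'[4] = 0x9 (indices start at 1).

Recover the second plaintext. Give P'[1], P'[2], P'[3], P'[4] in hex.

In CTR with a reused counter, both messages share the same keystream S_i, so C_i ⊕ C'_i = P_i ⊕ P'_i and thus P'_i = P_i ⊕ C_i ⊕ C'_i.
P'[1]: 0x0 ⊕ 0x7 ⊕ 0x7 = 0x0.
P'[2]: 0xF ⊕ 0x9 ⊕ 0x4 = 0x2.
P'[3]: 0xB ⊕ 0xA ⊕ 0xB = 0xA.
P'[4]: 0xC ⊕ 0xC ⊕ 0x9 = 0x9.

P'[1] = 0x0, P'[2] = 0x2, P'[3] = 0xA, P'[4] = 0x9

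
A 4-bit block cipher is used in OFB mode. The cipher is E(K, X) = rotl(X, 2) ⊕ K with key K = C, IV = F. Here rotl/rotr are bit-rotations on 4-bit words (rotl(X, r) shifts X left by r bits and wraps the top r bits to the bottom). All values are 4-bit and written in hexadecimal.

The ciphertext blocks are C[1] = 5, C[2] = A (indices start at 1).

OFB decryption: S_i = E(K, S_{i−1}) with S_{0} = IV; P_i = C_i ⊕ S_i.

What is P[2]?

P[1]: S = E(K, F) = 3; 5 ⊕ 3 = 6.
P[2]: S = E(K, 3) = 0; A ⊕ 0 = A.

P[2] = A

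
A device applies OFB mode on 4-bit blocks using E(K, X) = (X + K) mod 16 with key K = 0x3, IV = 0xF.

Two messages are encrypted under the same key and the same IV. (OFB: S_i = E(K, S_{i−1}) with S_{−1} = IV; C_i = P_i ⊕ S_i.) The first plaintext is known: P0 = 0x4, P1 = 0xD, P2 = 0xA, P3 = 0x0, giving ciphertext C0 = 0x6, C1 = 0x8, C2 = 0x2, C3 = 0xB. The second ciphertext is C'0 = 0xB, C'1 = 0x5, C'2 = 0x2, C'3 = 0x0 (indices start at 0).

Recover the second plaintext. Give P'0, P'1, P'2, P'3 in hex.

In OFB with a reused IV, both messages share the same keystream S_i, so C_i ⊕ C'_i = P_i ⊕ P'_i and thus P'_i = P_i ⊕ C_i ⊕ C'_i.
P'0: 0x4 ⊕ 0x6 ⊕ 0xB = 0x9.
P'1: 0xD ⊕ 0x8 ⊕ 0x5 = 0x0.
P'2: 0xA ⊕ 0x2 ⊕ 0x2 = 0xA.
P'3: 0x0 ⊕ 0xB ⊕ 0x0 = 0xB.

P'0 = 0x9, P'1 = 0x0, P'2 = 0xA, P'3 = 0xB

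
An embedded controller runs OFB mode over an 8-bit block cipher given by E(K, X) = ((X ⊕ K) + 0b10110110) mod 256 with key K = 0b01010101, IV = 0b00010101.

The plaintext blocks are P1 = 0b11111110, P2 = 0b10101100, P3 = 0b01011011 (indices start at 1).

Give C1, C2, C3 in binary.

OFB encryption: S_i = E(K, S_{i−1}) with S_{0} = IV; C_i = P_i ⊕ S_i.
C1: S = E(K, 0b00010101) = 0b11110110; 0b11111110 ⊕ 0b11110110 = 0b00001000.
C2: S = E(K, 0b11110110) = 0b01011001; 0b10101100 ⊕ 0b01011001 = 0b11110101.
C3: S = E(K, 0b01011001) = 0b11000010; 0b01011011 ⊕ 0b11000010 = 0b10011001.

C1 = 0b00001000, C2 = 0b11110101, C3 = 0b10011001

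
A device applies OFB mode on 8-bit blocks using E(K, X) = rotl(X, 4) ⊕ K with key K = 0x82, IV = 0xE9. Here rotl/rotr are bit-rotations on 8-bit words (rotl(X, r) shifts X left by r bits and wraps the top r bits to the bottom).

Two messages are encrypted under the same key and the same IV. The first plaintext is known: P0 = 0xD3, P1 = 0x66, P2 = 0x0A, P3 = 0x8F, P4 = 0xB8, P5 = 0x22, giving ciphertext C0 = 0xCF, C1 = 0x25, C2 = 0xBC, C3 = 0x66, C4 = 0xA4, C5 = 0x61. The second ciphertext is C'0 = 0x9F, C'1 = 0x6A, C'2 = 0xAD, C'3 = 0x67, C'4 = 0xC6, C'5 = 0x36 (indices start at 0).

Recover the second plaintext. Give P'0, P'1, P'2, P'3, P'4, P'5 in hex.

In OFB with a reused IV, both messages share the same keystream S_i, so C_i ⊕ C'_i = P_i ⊕ P'_i and thus P'_i = P_i ⊕ C_i ⊕ C'_i.
P'0: 0xD3 ⊕ 0xCF ⊕ 0x9F = 0x83.
P'1: 0x66 ⊕ 0x25 ⊕ 0x6A = 0x29.
P'2: 0x0A ⊕ 0xBC ⊕ 0xAD = 0x1B.
P'3: 0x8F ⊕ 0x66 ⊕ 0x67 = 0x8E.
P'4: 0xB8 ⊕ 0xA4 ⊕ 0xC6 = 0xDA.
P'5: 0x22 ⊕ 0x61 ⊕ 0x36 = 0x75.

P'0 = 0x83, P'1 = 0x29, P'2 = 0x1B, P'3 = 0x8E, P'4 = 0xDA, P'5 = 0x75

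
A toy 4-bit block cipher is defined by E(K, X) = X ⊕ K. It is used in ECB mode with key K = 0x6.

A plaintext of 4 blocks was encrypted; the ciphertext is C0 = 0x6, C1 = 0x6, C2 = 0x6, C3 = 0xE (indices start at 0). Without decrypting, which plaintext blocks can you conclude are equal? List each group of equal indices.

ECB encrypts each block independently with the same key, so equal ciphertext blocks imply equal plaintext blocks.
C0 = C1 = C2 = 0x6, so P0 = P1 = P2.

P0 = P1 = P2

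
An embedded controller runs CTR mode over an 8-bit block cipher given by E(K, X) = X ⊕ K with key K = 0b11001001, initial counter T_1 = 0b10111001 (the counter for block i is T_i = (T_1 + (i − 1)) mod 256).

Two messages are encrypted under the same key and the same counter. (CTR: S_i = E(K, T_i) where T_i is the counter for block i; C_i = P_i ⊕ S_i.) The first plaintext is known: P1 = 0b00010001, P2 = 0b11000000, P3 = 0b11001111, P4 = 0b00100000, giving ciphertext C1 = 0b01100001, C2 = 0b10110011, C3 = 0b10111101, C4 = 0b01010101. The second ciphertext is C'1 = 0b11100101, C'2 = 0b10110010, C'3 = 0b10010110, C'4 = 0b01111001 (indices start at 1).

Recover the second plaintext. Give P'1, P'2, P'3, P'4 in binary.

P'1 = 0b10010101, P'2 = 0b11000001, P'3 = 0b11100100, P'4 = 0b00001100

In CTR with a reused counter, both messages share the same keystream S_i, so C_i ⊕ C'_i = P_i ⊕ P'_i and thus P'_i = P_i ⊕ C_i ⊕ C'_i.
P'1: 0b00010001 ⊕ 0b01100001 ⊕ 0b11100101 = 0b10010101.
P'2: 0b11000000 ⊕ 0b10110011 ⊕ 0b10110010 = 0b11000001.
P'3: 0b11001111 ⊕ 0b10111101 ⊕ 0b10010110 = 0b11100100.
P'4: 0b00100000 ⊕ 0b01010101 ⊕ 0b01111001 = 0b00001100.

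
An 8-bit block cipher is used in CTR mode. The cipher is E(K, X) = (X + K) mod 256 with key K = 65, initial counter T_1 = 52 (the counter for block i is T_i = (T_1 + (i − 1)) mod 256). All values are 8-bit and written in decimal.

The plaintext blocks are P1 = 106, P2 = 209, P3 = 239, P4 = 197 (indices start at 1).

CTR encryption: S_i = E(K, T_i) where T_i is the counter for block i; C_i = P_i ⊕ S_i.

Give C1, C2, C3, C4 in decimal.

C1: T = 52, S = E(K, T) = 117; 106 ⊕ 117 = 31.
C2: T = 53, S = E(K, T) = 118; 209 ⊕ 118 = 167.
C3: T = 54, S = E(K, T) = 119; 239 ⊕ 119 = 152.
C4: T = 55, S = E(K, T) = 120; 197 ⊕ 120 = 189.

C1 = 31, C2 = 167, C3 = 152, C4 = 189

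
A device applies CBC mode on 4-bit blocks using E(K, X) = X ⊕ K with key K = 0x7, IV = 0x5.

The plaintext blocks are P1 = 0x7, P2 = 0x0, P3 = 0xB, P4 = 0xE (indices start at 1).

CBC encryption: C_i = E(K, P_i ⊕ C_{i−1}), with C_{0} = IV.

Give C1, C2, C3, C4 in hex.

C1: P1 ⊕ 0x5 = 0x2; E(K, 0x2) = 0x5.
C2: P2 ⊕ 0x5 = 0x5; E(K, 0x5) = 0x2.
C3: P3 ⊕ 0x2 = 0x9; E(K, 0x9) = 0xE.
C4: P4 ⊕ 0xE = 0x0; E(K, 0x0) = 0x7.

C1 = 0x5, C2 = 0x2, C3 = 0xE, C4 = 0x7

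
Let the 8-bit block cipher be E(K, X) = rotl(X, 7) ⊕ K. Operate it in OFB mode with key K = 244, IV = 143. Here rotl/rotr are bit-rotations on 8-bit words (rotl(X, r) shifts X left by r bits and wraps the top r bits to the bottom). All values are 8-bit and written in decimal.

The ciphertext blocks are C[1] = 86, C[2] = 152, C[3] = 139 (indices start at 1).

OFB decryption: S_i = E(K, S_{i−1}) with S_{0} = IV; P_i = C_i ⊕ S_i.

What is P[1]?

P[1] = 101

P[1]: S = E(K, 143) = 51; 86 ⊕ 51 = 101.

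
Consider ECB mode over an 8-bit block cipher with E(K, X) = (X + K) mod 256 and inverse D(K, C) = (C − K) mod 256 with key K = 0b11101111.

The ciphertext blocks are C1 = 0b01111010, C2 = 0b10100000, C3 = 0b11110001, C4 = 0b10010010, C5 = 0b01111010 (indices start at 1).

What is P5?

ECB decryption: P_i = D(K, C_i).
P5: D(K, 0b01111010) = 0b10001011.

P5 = 0b10001011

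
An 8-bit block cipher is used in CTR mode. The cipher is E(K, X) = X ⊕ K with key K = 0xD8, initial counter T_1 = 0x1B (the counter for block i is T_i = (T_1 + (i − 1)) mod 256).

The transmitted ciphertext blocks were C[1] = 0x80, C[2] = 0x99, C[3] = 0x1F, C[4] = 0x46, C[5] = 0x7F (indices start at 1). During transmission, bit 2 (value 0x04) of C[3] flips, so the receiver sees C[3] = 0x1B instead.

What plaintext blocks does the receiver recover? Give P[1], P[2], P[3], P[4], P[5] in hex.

P[1] = 0x43, P[2] = 0x5D, P[3] = 0xDE, P[4] = 0x80, P[5] = 0xB8

CTR decryption: S_i = E(K, T_i) where T_i is the counter for block i; P_i = C_i ⊕ S_i.
Only C[3] changed, to 0x1B. In CTR, a change in C_i flips the same bit in P_i only; the keystream is unaffected. Decrypting the received ciphertext:
P[1]: T = 0x1B, S = E(K, T) = 0xC3; 0x80 ⊕ 0xC3 = 0x43.
P[2]: T = 0x1C, S = E(K, T) = 0xC4; 0x99 ⊕ 0xC4 = 0x5D.
P[3]: T = 0x1D, S = E(K, T) = 0xC5; 0x1B ⊕ 0xC5 = 0xDE.
P[4]: T = 0x1E, S = E(K, T) = 0xC6; 0x46 ⊕ 0xC6 = 0x80.
P[5]: T = 0x1F, S = E(K, T) = 0xC7; 0x7F ⊕ 0xC7 = 0xB8.
Blocks that differ from the original plaintext: P[3].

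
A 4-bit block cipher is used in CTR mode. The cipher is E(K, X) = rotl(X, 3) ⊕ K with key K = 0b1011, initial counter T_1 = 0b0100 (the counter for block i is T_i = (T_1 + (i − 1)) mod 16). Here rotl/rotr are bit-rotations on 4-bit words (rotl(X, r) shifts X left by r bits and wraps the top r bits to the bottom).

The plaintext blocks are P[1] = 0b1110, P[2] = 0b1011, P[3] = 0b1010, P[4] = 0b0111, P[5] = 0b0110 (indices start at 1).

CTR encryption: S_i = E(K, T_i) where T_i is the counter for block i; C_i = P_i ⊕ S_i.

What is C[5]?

C[1]: T = 0b0100, S = E(K, T) = 0b1001; 0b1110 ⊕ 0b1001 = 0b0111.
C[2]: T = 0b0101, S = E(K, T) = 0b0001; 0b1011 ⊕ 0b0001 = 0b1010.
C[3]: T = 0b0110, S = E(K, T) = 0b1000; 0b1010 ⊕ 0b1000 = 0b0010.
C[4]: T = 0b0111, S = E(K, T) = 0b0000; 0b0111 ⊕ 0b0000 = 0b0111.
C[5]: T = 0b1000, S = E(K, T) = 0b1111; 0b0110 ⊕ 0b1111 = 0b1001.

C[5] = 0b1001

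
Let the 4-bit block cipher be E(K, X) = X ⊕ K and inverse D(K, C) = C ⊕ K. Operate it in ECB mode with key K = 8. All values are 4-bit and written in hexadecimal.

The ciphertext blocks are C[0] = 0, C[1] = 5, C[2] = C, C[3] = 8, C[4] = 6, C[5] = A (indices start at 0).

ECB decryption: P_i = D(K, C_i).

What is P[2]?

P[2] = 4

P[2]: D(K, C) = 4.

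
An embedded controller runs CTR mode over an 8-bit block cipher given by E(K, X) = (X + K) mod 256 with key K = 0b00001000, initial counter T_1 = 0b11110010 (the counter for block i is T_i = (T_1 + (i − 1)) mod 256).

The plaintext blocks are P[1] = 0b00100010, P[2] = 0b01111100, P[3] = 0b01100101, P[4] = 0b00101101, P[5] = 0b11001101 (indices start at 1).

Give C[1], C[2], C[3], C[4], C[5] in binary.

CTR encryption: S_i = E(K, T_i) where T_i is the counter for block i; C_i = P_i ⊕ S_i.
C[1]: T = 0b11110010, S = E(K, T) = 0b11111010; 0b00100010 ⊕ 0b11111010 = 0b11011000.
C[2]: T = 0b11110011, S = E(K, T) = 0b11111011; 0b01111100 ⊕ 0b11111011 = 0b10000111.
C[3]: T = 0b11110100, S = E(K, T) = 0b11111100; 0b01100101 ⊕ 0b11111100 = 0b10011001.
C[4]: T = 0b11110101, S = E(K, T) = 0b11111101; 0b00101101 ⊕ 0b11111101 = 0b11010000.
C[5]: T = 0b11110110, S = E(K, T) = 0b11111110; 0b11001101 ⊕ 0b11111110 = 0b00110011.

C[1] = 0b11011000, C[2] = 0b10000111, C[3] = 0b10011001, C[4] = 0b11010000, C[5] = 0b00110011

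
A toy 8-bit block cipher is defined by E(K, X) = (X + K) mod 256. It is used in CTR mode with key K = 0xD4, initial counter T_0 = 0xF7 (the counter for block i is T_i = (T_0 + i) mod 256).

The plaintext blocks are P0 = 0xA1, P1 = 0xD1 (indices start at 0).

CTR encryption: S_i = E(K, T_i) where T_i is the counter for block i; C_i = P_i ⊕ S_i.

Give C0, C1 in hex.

C0 = 0x6A, C1 = 0x1D

C0: T = 0xF7, S = E(K, T) = 0xCB; 0xA1 ⊕ 0xCB = 0x6A.
C1: T = 0xF8, S = E(K, T) = 0xCC; 0xD1 ⊕ 0xCC = 0x1D.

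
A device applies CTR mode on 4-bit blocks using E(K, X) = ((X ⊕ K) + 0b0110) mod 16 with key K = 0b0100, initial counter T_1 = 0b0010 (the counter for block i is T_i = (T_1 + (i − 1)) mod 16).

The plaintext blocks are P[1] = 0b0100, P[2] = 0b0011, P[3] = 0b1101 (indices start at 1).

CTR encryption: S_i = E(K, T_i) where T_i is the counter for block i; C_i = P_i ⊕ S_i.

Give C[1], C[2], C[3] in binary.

C[1]: T = 0b0010, S = E(K, T) = 0b1100; 0b0100 ⊕ 0b1100 = 0b1000.
C[2]: T = 0b0011, S = E(K, T) = 0b1101; 0b0011 ⊕ 0b1101 = 0b1110.
C[3]: T = 0b0100, S = E(K, T) = 0b0110; 0b1101 ⊕ 0b0110 = 0b1011.

C[1] = 0b1000, C[2] = 0b1110, C[3] = 0b1011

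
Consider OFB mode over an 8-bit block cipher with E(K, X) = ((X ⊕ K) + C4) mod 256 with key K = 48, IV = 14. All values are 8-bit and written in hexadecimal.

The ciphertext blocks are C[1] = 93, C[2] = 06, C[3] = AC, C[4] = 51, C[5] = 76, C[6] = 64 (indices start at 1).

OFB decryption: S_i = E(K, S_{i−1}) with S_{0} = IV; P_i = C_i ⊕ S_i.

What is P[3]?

P[1]: S = E(K, 14) = 20; 93 ⊕ 20 = B3.
P[2]: S = E(K, 20) = 2C; 06 ⊕ 2C = 2A.
P[3]: S = E(K, 2C) = 28; AC ⊕ 28 = 84.

P[3] = 84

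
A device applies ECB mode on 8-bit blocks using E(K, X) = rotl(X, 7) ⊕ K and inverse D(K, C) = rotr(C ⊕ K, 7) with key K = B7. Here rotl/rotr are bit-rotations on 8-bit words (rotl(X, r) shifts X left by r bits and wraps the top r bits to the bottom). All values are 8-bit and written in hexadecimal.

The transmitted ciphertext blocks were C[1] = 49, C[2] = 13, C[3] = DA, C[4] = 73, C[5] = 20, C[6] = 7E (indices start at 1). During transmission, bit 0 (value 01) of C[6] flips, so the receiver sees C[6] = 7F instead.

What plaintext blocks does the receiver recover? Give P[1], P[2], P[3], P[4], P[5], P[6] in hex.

P[1] = FD, P[2] = 49, P[3] = DA, P[4] = 89, P[5] = 2F, P[6] = 91

ECB decryption: P_i = D(K, C_i).
Only C[6] changed, to 7F. In ECB, a change in C_i affects only P_i. Decrypting the received ciphertext:
P[1]: D(K, 49) = FD.
P[2]: D(K, 13) = 49.
P[3]: D(K, DA) = DA.
P[4]: D(K, 73) = 89.
P[5]: D(K, 20) = 2F.
P[6]: D(K, 7F) = 91.
Blocks that differ from the original plaintext: P[6].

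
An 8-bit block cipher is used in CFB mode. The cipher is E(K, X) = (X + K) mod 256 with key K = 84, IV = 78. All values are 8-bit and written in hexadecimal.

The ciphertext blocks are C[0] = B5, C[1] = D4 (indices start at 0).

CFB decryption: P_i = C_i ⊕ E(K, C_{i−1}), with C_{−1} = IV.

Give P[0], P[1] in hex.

P[0]: E(K, 78) = FC; B5 ⊕ FC = 49.
P[1]: E(K, B5) = 39; D4 ⊕ 39 = ED.

P[0] = 49, P[1] = ED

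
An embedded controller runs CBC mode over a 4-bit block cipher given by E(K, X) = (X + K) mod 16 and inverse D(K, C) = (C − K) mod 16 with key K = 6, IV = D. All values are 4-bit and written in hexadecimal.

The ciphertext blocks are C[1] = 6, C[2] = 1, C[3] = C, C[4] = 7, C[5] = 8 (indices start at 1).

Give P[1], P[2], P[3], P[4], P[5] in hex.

CBC decryption: P_i = D(K, C_i) ⊕ C_{i−1}, with C_{0} = IV.
P[1]: D(K, 6) = 0; 0 ⊕ D = D.
P[2]: D(K, 1) = B; B ⊕ 6 = D.
P[3]: D(K, C) = 6; 6 ⊕ 1 = 7.
P[4]: D(K, 7) = 1; 1 ⊕ C = D.
P[5]: D(K, 8) = 2; 2 ⊕ 7 = 5.

P[1] = D, P[2] = D, P[3] = 7, P[4] = D, P[5] = 5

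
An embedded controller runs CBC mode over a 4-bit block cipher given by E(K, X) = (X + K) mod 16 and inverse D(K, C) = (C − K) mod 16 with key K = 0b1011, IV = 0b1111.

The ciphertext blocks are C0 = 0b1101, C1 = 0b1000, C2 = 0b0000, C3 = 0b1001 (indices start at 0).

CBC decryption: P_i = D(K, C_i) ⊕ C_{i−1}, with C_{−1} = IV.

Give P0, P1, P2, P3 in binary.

P0 = 0b1101, P1 = 0b0000, P2 = 0b1101, P3 = 0b1110

P0: D(K, 0b1101) = 0b0010; 0b0010 ⊕ 0b1111 = 0b1101.
P1: D(K, 0b1000) = 0b1101; 0b1101 ⊕ 0b1101 = 0b0000.
P2: D(K, 0b0000) = 0b0101; 0b0101 ⊕ 0b1000 = 0b1101.
P3: D(K, 0b1001) = 0b1110; 0b1110 ⊕ 0b0000 = 0b1110.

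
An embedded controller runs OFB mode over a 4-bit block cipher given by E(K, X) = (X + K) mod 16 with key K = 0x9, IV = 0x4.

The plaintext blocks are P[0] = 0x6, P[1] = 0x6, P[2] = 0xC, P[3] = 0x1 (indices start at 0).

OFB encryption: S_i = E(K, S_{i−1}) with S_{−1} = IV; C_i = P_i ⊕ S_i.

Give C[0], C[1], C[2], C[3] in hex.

C[0]: S = E(K, 0x4) = 0xD; 0x6 ⊕ 0xD = 0xB.
C[1]: S = E(K, 0xD) = 0x6; 0x6 ⊕ 0x6 = 0x0.
C[2]: S = E(K, 0x6) = 0xF; 0xC ⊕ 0xF = 0x3.
C[3]: S = E(K, 0xF) = 0x8; 0x1 ⊕ 0x8 = 0x9.

C[0] = 0xB, C[1] = 0x0, C[2] = 0x3, C[3] = 0x9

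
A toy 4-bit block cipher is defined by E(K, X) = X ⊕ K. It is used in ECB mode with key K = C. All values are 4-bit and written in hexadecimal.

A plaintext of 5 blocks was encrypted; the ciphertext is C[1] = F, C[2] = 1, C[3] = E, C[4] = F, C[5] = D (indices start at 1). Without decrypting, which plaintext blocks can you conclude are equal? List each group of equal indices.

P[1] = P[4]

ECB encrypts each block independently with the same key, so equal ciphertext blocks imply equal plaintext blocks.
C[1] = C[4] = F, so P[1] = P[4].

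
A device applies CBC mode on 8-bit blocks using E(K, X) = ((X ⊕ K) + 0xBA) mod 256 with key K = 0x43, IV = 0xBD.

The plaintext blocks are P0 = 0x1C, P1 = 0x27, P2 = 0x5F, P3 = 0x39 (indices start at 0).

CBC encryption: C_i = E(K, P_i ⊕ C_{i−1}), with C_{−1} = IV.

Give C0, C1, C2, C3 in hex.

C0 = 0x9C, C1 = 0xB2, C2 = 0x68, C3 = 0xCC

C0: P0 ⊕ 0xBD = 0xA1; E(K, 0xA1) = 0x9C.
C1: P1 ⊕ 0x9C = 0xBB; E(K, 0xBB) = 0xB2.
C2: P2 ⊕ 0xB2 = 0xED; E(K, 0xED) = 0x68.
C3: P3 ⊕ 0x68 = 0x51; E(K, 0x51) = 0xCC.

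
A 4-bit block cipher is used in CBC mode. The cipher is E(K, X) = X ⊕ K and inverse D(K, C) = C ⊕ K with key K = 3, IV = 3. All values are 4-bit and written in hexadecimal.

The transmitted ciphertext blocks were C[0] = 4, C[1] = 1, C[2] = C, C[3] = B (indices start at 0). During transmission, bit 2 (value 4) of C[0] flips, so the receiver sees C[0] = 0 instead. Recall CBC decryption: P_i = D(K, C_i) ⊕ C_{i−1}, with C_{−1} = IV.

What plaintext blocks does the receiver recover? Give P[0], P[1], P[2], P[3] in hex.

Only C[0] changed, to 0. In CBC, a change in C_i garbles P_i and flips the same bit in P_{i+1}. Decrypting the received ciphertext:
P[0]: D(K, 0) = 3; 3 ⊕ 3 = 0.
P[1]: D(K, 1) = 2; 2 ⊕ 0 = 2.
P[2]: D(K, C) = F; F ⊕ 1 = E.
P[3]: D(K, B) = 8; 8 ⊕ C = 4.
Blocks that differ from the original plaintext: P[0], P[1].

P[0] = 0, P[1] = 2, P[2] = E, P[3] = 4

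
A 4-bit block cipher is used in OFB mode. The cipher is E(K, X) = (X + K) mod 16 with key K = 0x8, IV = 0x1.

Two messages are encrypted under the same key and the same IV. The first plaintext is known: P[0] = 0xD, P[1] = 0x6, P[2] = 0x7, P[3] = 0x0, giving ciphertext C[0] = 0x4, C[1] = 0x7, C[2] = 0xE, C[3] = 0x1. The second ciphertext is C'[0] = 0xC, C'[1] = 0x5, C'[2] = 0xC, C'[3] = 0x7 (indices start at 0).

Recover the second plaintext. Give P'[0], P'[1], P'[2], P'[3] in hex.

P'[0] = 0x5, P'[1] = 0x4, P'[2] = 0x5, P'[3] = 0x6

In OFB with a reused IV, both messages share the same keystream S_i, so C_i ⊕ C'_i = P_i ⊕ P'_i and thus P'_i = P_i ⊕ C_i ⊕ C'_i.
P'[0]: 0xD ⊕ 0x4 ⊕ 0xC = 0x5.
P'[1]: 0x6 ⊕ 0x7 ⊕ 0x5 = 0x4.
P'[2]: 0x7 ⊕ 0xE ⊕ 0xC = 0x5.
P'[3]: 0x0 ⊕ 0x1 ⊕ 0x7 = 0x6.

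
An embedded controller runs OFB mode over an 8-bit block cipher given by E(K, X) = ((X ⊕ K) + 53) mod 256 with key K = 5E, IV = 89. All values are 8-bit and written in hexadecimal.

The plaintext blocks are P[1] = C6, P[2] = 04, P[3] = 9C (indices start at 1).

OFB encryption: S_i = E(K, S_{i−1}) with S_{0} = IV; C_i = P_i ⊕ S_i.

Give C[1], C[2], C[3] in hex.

C[1] = EC, C[2] = C3, C[3] = 70

C[1]: S = E(K, 89) = 2A; C6 ⊕ 2A = EC.
C[2]: S = E(K, 2A) = C7; 04 ⊕ C7 = C3.
C[3]: S = E(K, C7) = EC; 9C ⊕ EC = 70.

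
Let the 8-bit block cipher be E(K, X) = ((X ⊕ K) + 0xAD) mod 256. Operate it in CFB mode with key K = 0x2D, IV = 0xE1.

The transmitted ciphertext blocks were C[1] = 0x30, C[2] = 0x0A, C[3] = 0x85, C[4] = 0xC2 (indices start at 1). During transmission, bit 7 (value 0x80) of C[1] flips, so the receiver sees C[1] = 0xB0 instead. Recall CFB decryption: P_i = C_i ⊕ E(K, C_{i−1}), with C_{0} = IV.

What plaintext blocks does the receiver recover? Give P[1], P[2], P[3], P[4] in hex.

P[1] = 0xC9, P[2] = 0x40, P[3] = 0x51, P[4] = 0x97

Only C[1] changed, to 0xB0. In CFB, a change in C_i flips the same bit in P_i and garbles P_{i+1}. Decrypting the received ciphertext:
P[1]: E(K, 0xE1) = 0x79; 0xB0 ⊕ 0x79 = 0xC9.
P[2]: E(K, 0xB0) = 0x4A; 0x0A ⊕ 0x4A = 0x40.
P[3]: E(K, 0x0A) = 0xD4; 0x85 ⊕ 0xD4 = 0x51.
P[4]: E(K, 0x85) = 0x55; 0xC2 ⊕ 0x55 = 0x97.
Blocks that differ from the original plaintext: P[1], P[2].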